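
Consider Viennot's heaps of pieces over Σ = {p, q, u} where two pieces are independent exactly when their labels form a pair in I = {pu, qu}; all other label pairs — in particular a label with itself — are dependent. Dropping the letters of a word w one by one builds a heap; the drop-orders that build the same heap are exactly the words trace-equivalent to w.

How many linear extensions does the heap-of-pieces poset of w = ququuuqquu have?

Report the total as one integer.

210

piece 0:q — minimal
piece 1:u — minimal
piece 2:q rests on {0:q}
piece 3:u rests on {1:u}
piece 4:u rests on {3:u}
piece 5:u rests on {4:u}
piece 6:q rests on {2:q}
piece 7:q rests on {6:q}
piece 8:u rests on {5:u}
piece 9:u rests on {8:u}
minimal pieces: {0:q, 1:u}
ways to finish when only these pieces remain (= sum over removing one remaining piece with nothing left below it):
  1 left: {7}→1  {9}→1
  2 left: {6,7}→1  {7,9}→2  {8,9}→1
  3 left: {2,6,7}→1  {5,8,9}→1  {6,7,9}→3  {7,8,9}→3
  4 left: {0,2,6,7}→1  {2,6,7,9}→4  {4,5,8,9}→1  {5,7,8,9}→4  {6,7,8,9}→6
  5 left: {0,2,6,7,9}→5  {2,6,7,8,9}→10  {3,4,5,8,9}→1  {4,5,7,8,9}→5  {5,6,7,8,9}→10
  6 left: {0,2,6,7,8,9}→15  {1,3,4,5,8,9}→1  {2,5,6,7,8,9}→20  {3,4,5,7,8,9}→6  {4,5,6,7,8,9}→15
  7 left: {0,2,5,6,7,8,9}→35  {1,3,4,5,7,8,9}→7  {2,4,5,6,7,8,9}→35  {3,4,5,6,7,8,9}→21
  8 left: {0,2,4,5,6,7,8,9}→70  {1,3,4,5,6,7,8,9}→28  {2,3,4,5,6,7,8,9}→56
  placing 0:q first → 84 extensions
  placing 1:u first → 126 extensions
total linear extensions = 210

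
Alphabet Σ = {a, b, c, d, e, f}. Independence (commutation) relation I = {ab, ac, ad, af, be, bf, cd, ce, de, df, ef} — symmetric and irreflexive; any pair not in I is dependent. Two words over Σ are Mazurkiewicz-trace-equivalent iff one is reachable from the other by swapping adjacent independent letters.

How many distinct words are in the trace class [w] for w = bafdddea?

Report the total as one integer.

#0=b has no predecessor
#1=a has no predecessor
#2=f has no predecessor
#3=d depends on [0:b]
#4=d depends on [3:d]
#5=d depends on [4:d]
#6=e depends on [1:a]
#7=a depends on [6:e]
sources: [0:b, 1:a, 2:f]
N(rest) = Σ N(rest − s) over sources s of rest; N(one piece) = 1:
  size 1 → [2]=1  [5]=1  [7]=1
  size 2 → [2,5]=2  [2,7]=2  [4,5]=1  [5,7]=2  [6,7]=1
  size 3 → [1,6,7]=1  [2,4,5]=3  [2,5,7]=6  [2,6,7]=3  [3,4,5]=1  [4,5,7]=3  [5,6,7]=3
  size 4 → [0,3,4,5]=1  [1,2,6,7]=4  [1,5,6,7]=4  [2,3,4,5]=4  [2,4,5,7]=12  [2,5,6,7]=12  [3,4,5,7]=4  [4,5,6,7]=6
  size 5 → [0,2,3,4,5]=5  [0,3,4,5,7]=5  [1,2,5,6,7]=20  [1,4,5,6,7]=10  [2,3,4,5,7]=20  [2,4,5,6,7]=30  [3,4,5,6,7]=10
  size 6 → [0,2,3,4,5,7]=30  [0,3,4,5,6,7]=15  [1,2,4,5,6,7]=60  [1,3,4,5,6,7]=20  [2,3,4,5,6,7]=60
  first=0(b) contributes 140
  first=1(a) contributes 105
  first=2(f) contributes 35
|[w]| = 280

280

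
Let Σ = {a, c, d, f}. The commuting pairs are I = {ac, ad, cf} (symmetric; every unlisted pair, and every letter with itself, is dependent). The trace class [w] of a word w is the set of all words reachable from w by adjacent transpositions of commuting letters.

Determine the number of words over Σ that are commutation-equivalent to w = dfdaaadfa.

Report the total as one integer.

#0=d has no predecessor
#1=f depends on [0:d]
#2=d depends on [1:f]
#3=a depends on [1:f]
#4=a depends on [3:a]
#5=a depends on [4:a]
#6=d depends on [2:d]
#7=f depends on [5:a, 6:d]
#8=a depends on [7:f]
sources: [0:d]
N(rest) = Σ N(rest − s) over sources s of rest; N(one piece) = 1:
  size 1 → [8]=1
  size 2 → [7,8]=1
  size 3 → [5,7,8]=1  [6,7,8]=1
  size 4 → [2,6,7,8]=1  [4,5,7,8]=1  [5,6,7,8]=2
  size 5 → [2,5,6,7,8]=3  [3,4,5,7,8]=1  [4,5,6,7,8]=3
  size 6 → [2,4,5,6,7,8]=6  [3,4,5,6,7,8]=4
  size 7 → [2,3,4,5,6,7,8]=10
  first=0(d) contributes 10

10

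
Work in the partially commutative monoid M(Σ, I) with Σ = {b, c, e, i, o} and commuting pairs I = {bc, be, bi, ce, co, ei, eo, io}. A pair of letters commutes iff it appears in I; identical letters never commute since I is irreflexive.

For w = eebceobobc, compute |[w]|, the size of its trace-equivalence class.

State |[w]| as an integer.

drop 0:e onto floor
drop 1:e onto {0:e}
drop 2:b onto floor
drop 3:c onto floor
drop 4:e onto {1:e}
drop 5:o onto {2:b}
drop 6:b onto {5:o}
drop 7:o onto {6:b}
drop 8:b onto {7:o}
drop 9:c onto {3:c}
ground layer = {0:e, 2:b, 3:c}
drop-orders for the pieces not yet dropped (sum over which currently-grounded one goes next):
  1 to go: {4} 1  {8} 1  {9} 1
  2 to go: {1,4} 1  {3,9} 1  {4,8} 2  {4,9} 2  {7,8} 1  {8,9} 2
  3 to go: {0,1,4} 1  {1,4,8} 3  {1,4,9} 3  {3,4,9} 3  {3,8,9} 3  {4,7,8} 3  {4,8,9} 6  {6,7,8} 1  {7,8,9} 3
  4 to go: {0,1,4,8} 4  {0,1,4,9} 4  {1,3,4,9} 6  {1,4,7,8} 6  {1,4,8,9} 12  {3,4,8,9} 12  {3,7,8,9} 6  {4,6,7,8} 4  {4,7,8,9} 12  {5,6,7,8} 1  {6,7,8,9} 4
  5 to go: {0,1,3,4,9} 10  {0,1,4,7,8} 10  {0,1,4,8,9} 20  {1,3,4,8,9} 30  {1,4,6,7,8} 10  {1,4,7,8,9} 30  {2,5,6,7,8} 1  {3,4,7,8,9} 30  {3,6,7,8,9} 10  {4,5,6,7,8} 5  {4,6,7,8,9} 20  {5,6,7,8,9} 5
  6 to go: {0,1,3,4,8,9} 60  {0,1,4,6,7,8} 20  {0,1,4,7,8,9} 60  {1,3,4,7,8,9} 90  {1,4,5,6,7,8} 15  {1,4,6,7,8,9} 60  {2,4,5,6,7,8} 6  {2,5,6,7,8,9} 6  {3,4,6,7,8,9} 60  {3,5,6,7,8,9} 15  {4,5,6,7,8,9} 30
  7 to go: {0,1,3,4,7,8,9} 210  {0,1,4,5,6,7,8} 35  {0,1,4,6,7,8,9} 140  {1,2,4,5,6,7,8} 21  {1,3,4,6,7,8,9} 210  {1,4,5,6,7,8,9} 105  {2,3,5,6,7,8,9} 21  {2,4,5,6,7,8,9} 42  {3,4,5,6,7,8,9} 105
  8 to go: {0,1,2,4,5,6,7,8} 56  {0,1,3,4,6,7,8,9} 560  {0,1,4,5,6,7,8,9} 280  {1,2,4,5,6,7,8,9} 168  {1,3,4,5,6,7,8,9} 420  {2,3,4,5,6,7,8,9} 168
  if 0:e drops first: 756 orders
  if 2:b drops first: 1260 orders
  if 3:c drops first: 504 orders
heap linearizations: 2520

2520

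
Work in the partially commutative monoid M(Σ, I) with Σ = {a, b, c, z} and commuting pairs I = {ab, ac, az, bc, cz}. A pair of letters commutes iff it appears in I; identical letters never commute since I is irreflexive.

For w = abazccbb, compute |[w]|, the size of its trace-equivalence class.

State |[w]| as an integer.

drop 0:a onto floor
drop 1:b onto floor
drop 2:a onto {0:a}
drop 3:z onto {1:b}
drop 4:c onto floor
drop 5:c onto {4:c}
drop 6:b onto {3:z}
drop 7:b onto {6:b}
ground layer = {0:a, 1:b, 4:c}
drop-orders for the pieces not yet dropped (sum over which currently-grounded one goes next):
  1 to go: {2} 1  {5} 1  {7} 1
  2 to go: {0,2} 1  {2,5} 2  {2,7} 2  {4,5} 1  {5,7} 2  {6,7} 1
  3 to go: {0,2,5} 3  {0,2,7} 3  {2,4,5} 3  {2,5,7} 6  {2,6,7} 3  {3,6,7} 1  {4,5,7} 3  {5,6,7} 3
  4 to go: {0,2,4,5} 6  {0,2,5,7} 12  {0,2,6,7} 6  {1,3,6,7} 1  {2,3,6,7} 4  {2,4,5,7} 12  {2,5,6,7} 12  {3,5,6,7} 4  {4,5,6,7} 6
  5 to go: {0,2,3,6,7} 10  {0,2,4,5,7} 30  {0,2,5,6,7} 30  {1,2,3,6,7} 5  {1,3,5,6,7} 5  {2,3,5,6,7} 20  {2,4,5,6,7} 30  {3,4,5,6,7} 10
  6 to go: {0,1,2,3,6,7} 15  {0,2,3,5,6,7} 60  {0,2,4,5,6,7} 90  {1,2,3,5,6,7} 30  {1,3,4,5,6,7} 15  {2,3,4,5,6,7} 60
  if 0:a drops first: 105 orders
  if 1:b drops first: 210 orders
  if 4:c drops first: 105 orders
heap linearizations: 420

420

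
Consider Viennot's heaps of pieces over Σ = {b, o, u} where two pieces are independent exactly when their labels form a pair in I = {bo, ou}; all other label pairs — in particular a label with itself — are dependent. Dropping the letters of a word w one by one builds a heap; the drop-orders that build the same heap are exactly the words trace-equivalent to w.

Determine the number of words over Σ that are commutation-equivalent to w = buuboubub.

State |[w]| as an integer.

drop 0:b onto floor
drop 1:u onto {0:b}
drop 2:u onto {1:u}
drop 3:b onto {2:u}
drop 4:o onto floor
drop 5:u onto {3:b}
drop 6:b onto {5:u}
drop 7:u onto {6:b}
drop 8:b onto {7:u}
ground layer = {0:b, 4:o}
drop-orders for the pieces not yet dropped (sum over which currently-grounded one goes next):
  1 to go: {4} 1  {8} 1
  2 to go: {4,8} 2  {7,8} 1
  3 to go: {4,7,8} 3  {6,7,8} 1
  4 to go: {4,6,7,8} 4  {5,6,7,8} 1
  5 to go: {3,5,6,7,8} 1  {4,5,6,7,8} 5
  6 to go: {2,3,5,6,7,8} 1  {3,4,5,6,7,8} 6
  7 to go: {1,2,3,5,6,7,8} 1  {2,3,4,5,6,7,8} 7
  if 0:b drops first: 8 orders
  if 4:o drops first: 1 orders
heap linearizations: 9

9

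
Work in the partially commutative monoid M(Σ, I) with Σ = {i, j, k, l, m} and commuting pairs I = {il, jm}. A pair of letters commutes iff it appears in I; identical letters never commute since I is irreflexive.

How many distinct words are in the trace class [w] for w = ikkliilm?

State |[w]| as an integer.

piece 0:i — minimal
piece 1:k rests on {0:i}
piece 2:k rests on {1:k}
piece 3:l rests on {2:k}
piece 4:i rests on {2:k}
piece 5:i rests on {4:i}
piece 6:l rests on {3:l}
piece 7:m rests on {5:i, 6:l}
minimal pieces: {0:i}
ways to finish when only these pieces remain (= sum over removing one remaining piece with nothing left below it):
  1 left: {7}→1
  2 left: {5,7}→1  {6,7}→1
  3 left: {3,6,7}→1  {4,5,7}→1  {5,6,7}→2
  4 left: {3,5,6,7}→3  {4,5,6,7}→3
  5 left: {3,4,5,6,7}→6
  6 left: {2,3,4,5,6,7}→6
  placing 0:i first → 6 extensions

6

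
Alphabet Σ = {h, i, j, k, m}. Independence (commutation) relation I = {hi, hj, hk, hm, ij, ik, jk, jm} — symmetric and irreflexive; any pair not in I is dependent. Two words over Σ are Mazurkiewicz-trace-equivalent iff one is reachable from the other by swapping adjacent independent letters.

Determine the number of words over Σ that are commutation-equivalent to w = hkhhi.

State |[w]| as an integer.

#0=h has no predecessor
#1=k has no predecessor
#2=h depends on [0:h]
#3=h depends on [2:h]
#4=i has no predecessor
sources: [0:h, 1:k, 4:i]
N(rest) = Σ N(rest − s) over sources s of rest; N(one piece) = 1:
  size 1 → [1]=1  [3]=1  [4]=1
  size 2 → [1,3]=2  [1,4]=2  [2,3]=1  [3,4]=2
  size 3 → [0,2,3]=1  [1,2,3]=3  [1,3,4]=6  [2,3,4]=3
  first=0(h) contributes 12
  first=1(k) contributes 4
  first=4(i) contributes 4
|[w]| = 20

20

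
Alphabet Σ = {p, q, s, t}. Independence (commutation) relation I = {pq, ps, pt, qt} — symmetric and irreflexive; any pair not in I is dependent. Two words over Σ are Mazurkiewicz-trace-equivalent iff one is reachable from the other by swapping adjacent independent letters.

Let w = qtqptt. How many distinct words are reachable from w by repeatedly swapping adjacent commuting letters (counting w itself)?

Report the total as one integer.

drop 0:q onto floor
drop 1:t onto floor
drop 2:q onto {0:q}
drop 3:p onto floor
drop 4:t onto {1:t}
drop 5:t onto {4:t}
ground layer = {0:q, 1:t, 3:p}
drop-orders for the pieces not yet dropped (sum over which currently-grounded one goes next):
  1 to go: {2} 1  {3} 1  {5} 1
  2 to go: {0,2} 1  {2,3} 2  {2,5} 2  {3,5} 2  {4,5} 1
  3 to go: {0,2,3} 3  {0,2,5} 3  {1,4,5} 1  {2,3,5} 6  {2,4,5} 3  {3,4,5} 3
  4 to go: {0,2,3,5} 12  {0,2,4,5} 6  {1,2,4,5} 4  {1,3,4,5} 4  {2,3,4,5} 12
  if 0:q drops first: 20 orders
  if 1:t drops first: 30 orders
  if 3:p drops first: 10 orders
heap linearizations: 60

60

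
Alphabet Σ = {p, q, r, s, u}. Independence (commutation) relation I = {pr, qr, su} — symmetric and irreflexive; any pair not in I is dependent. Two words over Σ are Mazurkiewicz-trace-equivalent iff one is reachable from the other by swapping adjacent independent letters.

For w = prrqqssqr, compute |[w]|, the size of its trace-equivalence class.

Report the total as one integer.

#0=p has no predecessor
#1=r has no predecessor
#2=r depends on [1:r]
#3=q depends on [0:p]
#4=q depends on [3:q]
#5=s depends on [2:r, 4:q]
#6=s depends on [5:s]
#7=q depends on [6:s]
#8=r depends on [6:s]
sources: [0:p, 1:r]
N(rest) = Σ N(rest − s) over sources s of rest; N(one piece) = 1:
  size 1 → [7]=1  [8]=1
  size 2 → [7,8]=2
  size 3 → [6,7,8]=2
  size 4 → [5,6,7,8]=2
  size 5 → [2,5,6,7,8]=2  [4,5,6,7,8]=2
  size 6 → [1,2,5,6,7,8]=2  [2,4,5,6,7,8]=4  [3,4,5,6,7,8]=2
  size 7 → [0,3,4,5,6,7,8]=2  [1,2,4,5,6,7,8]=6  [2,3,4,5,6,7,8]=6
  first=0(p) contributes 12
  first=1(r) contributes 8
|[w]| = 20

20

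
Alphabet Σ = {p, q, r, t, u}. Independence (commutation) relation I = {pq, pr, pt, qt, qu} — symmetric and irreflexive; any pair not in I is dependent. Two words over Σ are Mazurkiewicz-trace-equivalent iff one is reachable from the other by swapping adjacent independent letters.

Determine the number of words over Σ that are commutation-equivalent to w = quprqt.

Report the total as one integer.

18

drop 0:q onto floor
drop 1:u onto floor
drop 2:p onto {1:u}
drop 3:r onto {0:q, 1:u}
drop 4:q onto {3:r}
drop 5:t onto {3:r}
ground layer = {0:q, 1:u}
drop-orders for the pieces not yet dropped (sum over which currently-grounded one goes next):
  1 to go: {2} 1  {4} 1  {5} 1
  2 to go: {2,4} 2  {2,5} 2  {4,5} 2
  3 to go: {2,4,5} 6  {3,4,5} 2
  4 to go: {0,3,4,5} 2  {2,3,4,5} 8
  if 0:q drops first: 8 orders
  if 1:u drops first: 10 orders
heap linearizations: 18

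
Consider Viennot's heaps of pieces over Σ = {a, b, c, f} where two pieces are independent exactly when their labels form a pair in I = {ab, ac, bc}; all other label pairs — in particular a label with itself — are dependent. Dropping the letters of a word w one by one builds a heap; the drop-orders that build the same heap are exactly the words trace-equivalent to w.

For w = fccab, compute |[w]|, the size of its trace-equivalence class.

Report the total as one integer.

drop 0:f onto floor
drop 1:c onto {0:f}
drop 2:c onto {1:c}
drop 3:a onto {0:f}
drop 4:b onto {0:f}
ground layer = {0:f}
drop-orders for the pieces not yet dropped (sum over which currently-grounded one goes next):
  1 to go: {2} 1  {3} 1  {4} 1
  2 to go: {1,2} 1  {2,3} 2  {2,4} 2  {3,4} 2
  3 to go: {1,2,3} 3  {1,2,4} 3  {2,3,4} 6
  if 0:f drops first: 12 orders

12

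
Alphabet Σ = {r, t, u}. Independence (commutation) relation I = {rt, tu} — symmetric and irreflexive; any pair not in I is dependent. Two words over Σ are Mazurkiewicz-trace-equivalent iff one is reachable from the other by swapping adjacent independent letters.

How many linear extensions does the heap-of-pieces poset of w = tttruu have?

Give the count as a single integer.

20

piece 0:t — minimal
piece 1:t rests on {0:t}
piece 2:t rests on {1:t}
piece 3:r — minimal
piece 4:u rests on {3:r}
piece 5:u rests on {4:u}
minimal pieces: {0:t, 3:r}
ways to finish when only these pieces remain (= sum over removing one remaining piece with nothing left below it):
  1 left: {2}→1  {5}→1
  2 left: {1,2}→1  {2,5}→2  {4,5}→1
  3 left: {0,1,2}→1  {1,2,5}→3  {2,4,5}→3  {3,4,5}→1
  4 left: {0,1,2,5}→4  {1,2,4,5}→6  {2,3,4,5}→4
  placing 0:t first → 10 extensions
  placing 3:r first → 10 extensions
total linear extensions = 20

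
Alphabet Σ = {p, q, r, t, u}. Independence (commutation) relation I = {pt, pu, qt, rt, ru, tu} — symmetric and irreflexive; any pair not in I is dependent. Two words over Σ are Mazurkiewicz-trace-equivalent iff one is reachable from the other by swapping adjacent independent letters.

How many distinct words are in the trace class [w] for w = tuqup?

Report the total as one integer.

10

0(t) covers ∅
1(u) covers ∅
2(q) covers 1:u
3(u) covers 2:q
4(p) covers 2:q
floor of heap: 0:t, 1:u
completions by unplaced set U, small U first (add the entries for U minus each lowest piece of U):
  |U|=1: {0}:1  {3}:1  {4}:1
  |U|=2: {0,3}:2  {0,4}:2  {3,4}:2
  |U|=3: {0,3,4}:6  {2,3,4}:2
  start at 0(t): 2
  start at 1(u): 8
sum over floor = 10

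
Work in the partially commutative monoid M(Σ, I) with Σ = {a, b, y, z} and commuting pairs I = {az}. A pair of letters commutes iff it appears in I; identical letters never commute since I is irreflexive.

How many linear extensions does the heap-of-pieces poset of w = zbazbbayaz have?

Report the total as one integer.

4

0(z) covers ∅
1(b) covers 0:z
2(a) covers 1:b
3(z) covers 1:b
4(b) covers 2:a, 3:z
5(b) covers 4:b
6(a) covers 5:b
7(y) covers 6:a
8(a) covers 7:y
9(z) covers 7:y
floor of heap: 0:z
completions by unplaced set U, small U first (add the entries for U minus each lowest piece of U):
  |U|=1: {8}:1  {9}:1
  |U|=2: {8,9}:2
  |U|=3: {7,8,9}:2
  |U|=4: {6,7,8,9}:2
  |U|=5: {5,6,7,8,9}:2
  |U|=6: {4,5,6,7,8,9}:2
  |U|=7: {2,4,5,6,7,8,9}:2  {3,4,5,6,7,8,9}:2
  |U|=8: {2,3,4,5,6,7,8,9}:4
  start at 0(z): 4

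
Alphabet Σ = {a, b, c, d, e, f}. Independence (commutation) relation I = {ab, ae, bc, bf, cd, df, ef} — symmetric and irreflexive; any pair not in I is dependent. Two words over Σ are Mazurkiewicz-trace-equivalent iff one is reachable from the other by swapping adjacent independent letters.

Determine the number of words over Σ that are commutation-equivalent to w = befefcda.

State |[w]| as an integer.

piece 0:b — minimal
piece 1:e rests on {0:b}
piece 2:f — minimal
piece 3:e rests on {1:e}
piece 4:f rests on {2:f}
piece 5:c rests on {3:e, 4:f}
piece 6:d rests on {3:e}
piece 7:a rests on {5:c, 6:d}
minimal pieces: {0:b, 2:f}
ways to finish when only these pieces remain (= sum over removing one remaining piece with nothing left below it):
  1 left: {7}→1
  2 left: {5,7}→1  {6,7}→1
  3 left: {4,5,7}→1  {5,6,7}→2
  4 left: {2,4,5,7}→1  {3,5,6,7}→2  {4,5,6,7}→3
  5 left: {1,3,5,6,7}→2  {2,4,5,6,7}→4  {3,4,5,6,7}→5
  6 left: {0,1,3,5,6,7}→2  {1,3,4,5,6,7}→7  {2,3,4,5,6,7}→9
  placing 0:b first → 16 extensions
  placing 2:f first → 9 extensions
total linear extensions = 25

25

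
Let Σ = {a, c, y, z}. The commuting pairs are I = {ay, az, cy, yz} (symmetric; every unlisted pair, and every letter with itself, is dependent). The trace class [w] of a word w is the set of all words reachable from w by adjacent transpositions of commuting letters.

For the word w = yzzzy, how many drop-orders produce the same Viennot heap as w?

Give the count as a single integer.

#0=y has no predecessor
#1=z has no predecessor
#2=z depends on [1:z]
#3=z depends on [2:z]
#4=y depends on [0:y]
sources: [0:y, 1:z]
N(rest) = Σ N(rest − s) over sources s of rest; N(one piece) = 1:
  size 1 → [3]=1  [4]=1
  size 2 → [0,4]=1  [2,3]=1  [3,4]=2
  size 3 → [0,3,4]=3  [1,2,3]=1  [2,3,4]=3
  first=0(y) contributes 4
  first=1(z) contributes 6
|[w]| = 10

10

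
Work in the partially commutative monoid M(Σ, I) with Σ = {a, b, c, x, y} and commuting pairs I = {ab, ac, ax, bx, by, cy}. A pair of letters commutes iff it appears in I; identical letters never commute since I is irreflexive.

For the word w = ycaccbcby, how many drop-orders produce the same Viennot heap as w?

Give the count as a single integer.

drop 0:y onto floor
drop 1:c onto floor
drop 2:a onto {0:y}
drop 3:c onto {1:c}
drop 4:c onto {3:c}
drop 5:b onto {4:c}
drop 6:c onto {5:b}
drop 7:b onto {6:c}
drop 8:y onto {2:a}
ground layer = {0:y, 1:c}
drop-orders for the pieces not yet dropped (sum over which currently-grounded one goes next):
  1 to go: {7} 1  {8} 1
  2 to go: {2,8} 1  {6,7} 1  {7,8} 2
  3 to go: {0,2,8} 1  {2,7,8} 3  {5,6,7} 1  {6,7,8} 3
  4 to go: {0,2,7,8} 4  {2,6,7,8} 6  {4,5,6,7} 1  {5,6,7,8} 4
  5 to go: {0,2,6,7,8} 10  {2,5,6,7,8} 10  {3,4,5,6,7} 1  {4,5,6,7,8} 5
  6 to go: {0,2,5,6,7,8} 20  {1,3,4,5,6,7} 1  {2,4,5,6,7,8} 15  {3,4,5,6,7,8} 6
  7 to go: {0,2,4,5,6,7,8} 35  {1,3,4,5,6,7,8} 7  {2,3,4,5,6,7,8} 21
  if 0:y drops first: 28 orders
  if 1:c drops first: 56 orders
heap linearizations: 84

84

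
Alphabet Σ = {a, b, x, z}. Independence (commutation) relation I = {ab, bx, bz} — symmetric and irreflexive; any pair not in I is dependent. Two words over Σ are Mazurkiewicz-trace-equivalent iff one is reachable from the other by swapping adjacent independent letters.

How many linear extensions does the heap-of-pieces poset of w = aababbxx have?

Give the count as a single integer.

0(a) covers ∅
1(a) covers 0:a
2(b) covers ∅
3(a) covers 1:a
4(b) covers 2:b
5(b) covers 4:b
6(x) covers 3:a
7(x) covers 6:x
floor of heap: 0:a, 2:b
completions by unplaced set U, small U first (add the entries for U minus each lowest piece of U):
  |U|=1: {5}:1  {7}:1
  |U|=2: {4,5}:1  {5,7}:2  {6,7}:1
  |U|=3: {2,4,5}:1  {3,6,7}:1  {4,5,7}:3  {5,6,7}:3
  |U|=4: {1,3,6,7}:1  {2,4,5,7}:4  {3,5,6,7}:4  {4,5,6,7}:6
  |U|=5: {0,1,3,6,7}:1  {1,3,5,6,7}:5  {2,4,5,6,7}:10  {3,4,5,6,7}:10
  |U|=6: {0,1,3,5,6,7}:6  {1,3,4,5,6,7}:15  {2,3,4,5,6,7}:20
  start at 0(a): 35
  start at 2(b): 21
sum over floor = 56

56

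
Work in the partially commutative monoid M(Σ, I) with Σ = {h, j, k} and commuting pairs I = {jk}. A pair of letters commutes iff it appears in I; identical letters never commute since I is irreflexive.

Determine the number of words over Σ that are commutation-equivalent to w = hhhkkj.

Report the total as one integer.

piece 0:h — minimal
piece 1:h rests on {0:h}
piece 2:h rests on {1:h}
piece 3:k rests on {2:h}
piece 4:k rests on {3:k}
piece 5:j rests on {2:h}
minimal pieces: {0:h}
ways to finish when only these pieces remain (= sum over removing one remaining piece with nothing left below it):
  1 left: {4}→1  {5}→1
  2 left: {3,4}→1  {4,5}→2
  3 left: {3,4,5}→3
  4 left: {2,3,4,5}→3
  placing 0:h first → 3 extensions

3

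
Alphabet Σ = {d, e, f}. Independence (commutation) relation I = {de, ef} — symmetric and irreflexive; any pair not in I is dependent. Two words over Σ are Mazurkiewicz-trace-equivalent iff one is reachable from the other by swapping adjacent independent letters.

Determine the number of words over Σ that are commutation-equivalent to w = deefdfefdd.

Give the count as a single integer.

120

0(d) covers ∅
1(e) covers ∅
2(e) covers 1:e
3(f) covers 0:d
4(d) covers 3:f
5(f) covers 4:d
6(e) covers 2:e
7(f) covers 5:f
8(d) covers 7:f
9(d) covers 8:d
floor of heap: 0:d, 1:e
completions by unplaced set U, small U first (add the entries for U minus each lowest piece of U):
  |U|=1: {6}:1  {9}:1
  |U|=2: {2,6}:1  {6,9}:2  {8,9}:1
  |U|=3: {1,2,6}:1  {2,6,9}:3  {6,8,9}:3  {7,8,9}:1
  |U|=4: {1,2,6,9}:4  {2,6,8,9}:6  {5,7,8,9}:1  {6,7,8,9}:4
  |U|=5: {1,2,6,8,9}:10  {2,6,7,8,9}:10  {4,5,7,8,9}:1  {5,6,7,8,9}:5
  |U|=6: {1,2,6,7,8,9}:20  {2,5,6,7,8,9}:15  {3,4,5,7,8,9}:1  {4,5,6,7,8,9}:6
  |U|=7: {0,3,4,5,7,8,9}:1  {1,2,5,6,7,8,9}:35  {2,4,5,6,7,8,9}:21  {3,4,5,6,7,8,9}:7
  |U|=8: {0,3,4,5,6,7,8,9}:8  {1,2,4,5,6,7,8,9}:56  {2,3,4,5,6,7,8,9}:28
  start at 0(d): 84
  start at 1(e): 36
sum over floor = 120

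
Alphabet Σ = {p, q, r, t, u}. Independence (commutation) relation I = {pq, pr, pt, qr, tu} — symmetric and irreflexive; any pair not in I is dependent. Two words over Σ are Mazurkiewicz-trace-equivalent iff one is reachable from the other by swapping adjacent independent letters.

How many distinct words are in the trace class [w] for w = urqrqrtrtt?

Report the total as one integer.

#0=u has no predecessor
#1=r depends on [0:u]
#2=q depends on [0:u]
#3=r depends on [1:r]
#4=q depends on [2:q]
#5=r depends on [3:r]
#6=t depends on [4:q, 5:r]
#7=r depends on [6:t]
#8=t depends on [7:r]
#9=t depends on [8:t]
sources: [0:u]
N(rest) = Σ N(rest − s) over sources s of rest; N(one piece) = 1:
  size 1 → [9]=1
  size 2 → [8,9]=1
  size 3 → [7,8,9]=1
  size 4 → [6,7,8,9]=1
  size 5 → [4,6,7,8,9]=1  [5,6,7,8,9]=1
  size 6 → [2,4,6,7,8,9]=1  [3,5,6,7,8,9]=1  [4,5,6,7,8,9]=2
  size 7 → [1,3,5,6,7,8,9]=1  [2,4,5,6,7,8,9]=3  [3,4,5,6,7,8,9]=3
  size 8 → [1,3,4,5,6,7,8,9]=4  [2,3,4,5,6,7,8,9]=6
  first=0(u) contributes 10

10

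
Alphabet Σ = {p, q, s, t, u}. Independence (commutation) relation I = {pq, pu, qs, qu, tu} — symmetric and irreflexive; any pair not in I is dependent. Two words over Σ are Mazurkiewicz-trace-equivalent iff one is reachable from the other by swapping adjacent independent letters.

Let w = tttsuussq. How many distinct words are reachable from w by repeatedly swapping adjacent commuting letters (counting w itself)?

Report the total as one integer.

piece 0:t — minimal
piece 1:t rests on {0:t}
piece 2:t rests on {1:t}
piece 3:s rests on {2:t}
piece 4:u rests on {3:s}
piece 5:u rests on {4:u}
piece 6:s rests on {5:u}
piece 7:s rests on {6:s}
piece 8:q rests on {2:t}
minimal pieces: {0:t}
ways to finish when only these pieces remain (= sum over removing one remaining piece with nothing left below it):
  1 left: {7}→1  {8}→1
  2 left: {6,7}→1  {7,8}→2
  3 left: {5,6,7}→1  {6,7,8}→3
  4 left: {4,5,6,7}→1  {5,6,7,8}→4
  5 left: {3,4,5,6,7}→1  {4,5,6,7,8}→5
  6 left: {3,4,5,6,7,8}→6
  7 left: {2,3,4,5,6,7,8}→6
  placing 0:t first → 6 extensions

6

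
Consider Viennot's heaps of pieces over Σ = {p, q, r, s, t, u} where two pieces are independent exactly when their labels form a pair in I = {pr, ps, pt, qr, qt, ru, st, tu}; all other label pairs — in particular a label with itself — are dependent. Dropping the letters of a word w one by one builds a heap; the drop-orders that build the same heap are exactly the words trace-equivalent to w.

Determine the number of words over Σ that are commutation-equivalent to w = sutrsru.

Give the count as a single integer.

10

0(s) covers ∅
1(u) covers 0:s
2(t) covers ∅
3(r) covers 0:s, 2:t
4(s) covers 1:u, 3:r
5(r) covers 4:s
6(u) covers 4:s
floor of heap: 0:s, 2:t
completions by unplaced set U, small U first (add the entries for U minus each lowest piece of U):
  |U|=1: {5}:1  {6}:1
  |U|=2: {5,6}:2
  |U|=3: {4,5,6}:2
  |U|=4: {1,4,5,6}:2  {3,4,5,6}:2
  |U|=5: {1,3,4,5,6}:4  {2,3,4,5,6}:2
  start at 0(s): 6
  start at 2(t): 4
sum over floor = 10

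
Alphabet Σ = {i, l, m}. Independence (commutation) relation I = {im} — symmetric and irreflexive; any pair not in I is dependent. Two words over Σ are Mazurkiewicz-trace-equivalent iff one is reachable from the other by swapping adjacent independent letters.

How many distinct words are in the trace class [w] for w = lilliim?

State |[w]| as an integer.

piece 0:l — minimal
piece 1:i rests on {0:l}
piece 2:l rests on {1:i}
piece 3:l rests on {2:l}
piece 4:i rests on {3:l}
piece 5:i rests on {4:i}
piece 6:m rests on {3:l}
minimal pieces: {0:l}
ways to finish when only these pieces remain (= sum over removing one remaining piece with nothing left below it):
  1 left: {5}→1  {6}→1
  2 left: {4,5}→1  {5,6}→2
  3 left: {4,5,6}→3
  4 left: {3,4,5,6}→3
  5 left: {2,3,4,5,6}→3
  placing 0:l first → 3 extensions

3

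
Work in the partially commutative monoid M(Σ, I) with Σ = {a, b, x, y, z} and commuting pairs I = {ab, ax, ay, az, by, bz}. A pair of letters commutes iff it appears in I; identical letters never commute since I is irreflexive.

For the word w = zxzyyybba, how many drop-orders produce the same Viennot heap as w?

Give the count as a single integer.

135

piece 0:z — minimal
piece 1:x rests on {0:z}
piece 2:z rests on {1:x}
piece 3:y rests on {2:z}
piece 4:y rests on {3:y}
piece 5:y rests on {4:y}
piece 6:b rests on {1:x}
piece 7:b rests on {6:b}
piece 8:a — minimal
minimal pieces: {0:z, 8:a}
ways to finish when only these pieces remain (= sum over removing one remaining piece with nothing left below it):
  1 left: {5}→1  {7}→1  {8}→1
  2 left: {4,5}→1  {5,7}→2  {5,8}→2  {6,7}→1  {7,8}→2
  3 left: {3,4,5}→1  {4,5,7}→3  {4,5,8}→3  {5,6,7}→3  {5,7,8}→6  {6,7,8}→3
  4 left: {2,3,4,5}→1  {3,4,5,7}→4  {3,4,5,8}→4  {4,5,6,7}→6  {4,5,7,8}→12  {5,6,7,8}→12
  5 left: {2,3,4,5,7}→5  {2,3,4,5,8}→5  {3,4,5,6,7}→10  {3,4,5,7,8}→20  {4,5,6,7,8}→30
  6 left: {2,3,4,5,6,7}→15  {2,3,4,5,7,8}→30  {3,4,5,6,7,8}→60
  7 left: {1,2,3,4,5,6,7}→15  {2,3,4,5,6,7,8}→105
  placing 0:z first → 120 extensions
  placing 8:a first → 15 extensions
total linear extensions = 135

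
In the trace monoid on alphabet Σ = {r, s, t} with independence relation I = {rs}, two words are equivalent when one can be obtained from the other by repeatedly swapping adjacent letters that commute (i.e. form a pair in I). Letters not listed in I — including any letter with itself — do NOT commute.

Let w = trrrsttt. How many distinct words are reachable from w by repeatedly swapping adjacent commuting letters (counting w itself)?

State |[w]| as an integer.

0(t) covers ∅
1(r) covers 0:t
2(r) covers 1:r
3(r) covers 2:r
4(s) covers 0:t
5(t) covers 3:r, 4:s
6(t) covers 5:t
7(t) covers 6:t
floor of heap: 0:t
completions by unplaced set U, small U first (add the entries for U minus each lowest piece of U):
  |U|=1: {7}:1
  |U|=2: {6,7}:1
  |U|=3: {5,6,7}:1
  |U|=4: {3,5,6,7}:1  {4,5,6,7}:1
  |U|=5: {2,3,5,6,7}:1  {3,4,5,6,7}:2
  |U|=6: {1,2,3,5,6,7}:1  {2,3,4,5,6,7}:3
  start at 0(t): 4

4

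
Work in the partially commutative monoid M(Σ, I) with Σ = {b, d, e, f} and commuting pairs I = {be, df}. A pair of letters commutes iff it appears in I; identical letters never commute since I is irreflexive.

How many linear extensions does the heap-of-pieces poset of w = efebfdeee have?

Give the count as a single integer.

4

drop 0:e onto floor
drop 1:f onto {0:e}
drop 2:e onto {1:f}
drop 3:b onto {1:f}
drop 4:f onto {2:e, 3:b}
drop 5:d onto {2:e, 3:b}
drop 6:e onto {4:f, 5:d}
drop 7:e onto {6:e}
drop 8:e onto {7:e}
ground layer = {0:e}
drop-orders for the pieces not yet dropped (sum over which currently-grounded one goes next):
  1 to go: {8} 1
  2 to go: {7,8} 1
  3 to go: {6,7,8} 1
  4 to go: {4,6,7,8} 1  {5,6,7,8} 1
  5 to go: {4,5,6,7,8} 2
  6 to go: {2,4,5,6,7,8} 2  {3,4,5,6,7,8} 2
  7 to go: {2,3,4,5,6,7,8} 4
  if 0:e drops first: 4 orders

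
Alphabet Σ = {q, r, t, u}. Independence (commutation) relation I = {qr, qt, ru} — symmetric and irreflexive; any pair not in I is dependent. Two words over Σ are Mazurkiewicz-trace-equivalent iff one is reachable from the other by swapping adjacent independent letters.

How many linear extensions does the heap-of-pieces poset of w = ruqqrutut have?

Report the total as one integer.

15

drop 0:r onto floor
drop 1:u onto floor
drop 2:q onto {1:u}
drop 3:q onto {2:q}
drop 4:r onto {0:r}
drop 5:u onto {3:q}
drop 6:t onto {4:r, 5:u}
drop 7:u onto {6:t}
drop 8:t onto {7:u}
ground layer = {0:r, 1:u}
drop-orders for the pieces not yet dropped (sum over which currently-grounded one goes next):
  1 to go: {8} 1
  2 to go: {7,8} 1
  3 to go: {6,7,8} 1
  4 to go: {4,6,7,8} 1  {5,6,7,8} 1
  5 to go: {0,4,6,7,8} 1  {3,5,6,7,8} 1  {4,5,6,7,8} 2
  6 to go: {0,4,5,6,7,8} 3  {2,3,5,6,7,8} 1  {3,4,5,6,7,8} 3
  7 to go: {0,3,4,5,6,7,8} 6  {1,2,3,5,6,7,8} 1  {2,3,4,5,6,7,8} 4
  if 0:r drops first: 5 orders
  if 1:u drops first: 10 orders
heap linearizations: 15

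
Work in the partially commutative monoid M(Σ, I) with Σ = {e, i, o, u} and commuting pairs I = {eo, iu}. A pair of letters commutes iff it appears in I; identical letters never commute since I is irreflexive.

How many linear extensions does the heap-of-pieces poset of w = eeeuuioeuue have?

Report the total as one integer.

#0=e has no predecessor
#1=e depends on [0:e]
#2=e depends on [1:e]
#3=u depends on [2:e]
#4=u depends on [3:u]
#5=i depends on [2:e]
#6=o depends on [4:u, 5:i]
#7=e depends on [4:u, 5:i]
#8=u depends on [6:o, 7:e]
#9=u depends on [8:u]
#10=e depends on [9:u]
sources: [0:e]
N(rest) = Σ N(rest − s) over sources s of rest; N(one piece) = 1:
  size 1 → [10]=1
  size 2 → [9,10]=1
  size 3 → [8,9,10]=1
  size 4 → [6,8,9,10]=1  [7,8,9,10]=1
  size 5 → [6,7,8,9,10]=2
  size 6 → [4,6,7,8,9,10]=2  [5,6,7,8,9,10]=2
  size 7 → [3,4,6,7,8,9,10]=2  [4,5,6,7,8,9,10]=4
  size 8 → [3,4,5,6,7,8,9,10]=6
  size 9 → [2,3,4,5,6,7,8,9,10]=6
  first=0(e) contributes 6

6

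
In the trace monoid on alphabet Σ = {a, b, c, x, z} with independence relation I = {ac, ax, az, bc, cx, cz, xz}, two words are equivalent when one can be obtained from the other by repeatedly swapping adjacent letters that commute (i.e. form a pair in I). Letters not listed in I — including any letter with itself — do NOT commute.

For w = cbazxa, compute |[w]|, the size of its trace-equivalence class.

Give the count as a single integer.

72

drop 0:c onto floor
drop 1:b onto floor
drop 2:a onto {1:b}
drop 3:z onto {1:b}
drop 4:x onto {1:b}
drop 5:a onto {2:a}
ground layer = {0:c, 1:b}
drop-orders for the pieces not yet dropped (sum over which currently-grounded one goes next):
  1 to go: {0} 1  {3} 1  {4} 1  {5} 1
  2 to go: {0,3} 2  {0,4} 2  {0,5} 2  {2,5} 1  {3,4} 2  {3,5} 2  {4,5} 2
  3 to go: {0,2,5} 3  {0,3,4} 6  {0,3,5} 6  {0,4,5} 6  {2,3,5} 3  {2,4,5} 3  {3,4,5} 6
  4 to go: {0,2,3,5} 12  {0,2,4,5} 12  {0,3,4,5} 24  {2,3,4,5} 12
  if 0:c drops first: 12 orders
  if 1:b drops first: 60 orders
heap linearizations: 72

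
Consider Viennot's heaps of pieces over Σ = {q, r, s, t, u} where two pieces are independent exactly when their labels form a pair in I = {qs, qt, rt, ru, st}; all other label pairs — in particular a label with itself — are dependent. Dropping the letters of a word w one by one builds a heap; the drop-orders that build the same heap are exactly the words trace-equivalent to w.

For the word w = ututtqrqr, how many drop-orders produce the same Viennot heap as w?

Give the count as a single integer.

15

drop 0:u onto floor
drop 1:t onto {0:u}
drop 2:u onto {1:t}
drop 3:t onto {2:u}
drop 4:t onto {3:t}
drop 5:q onto {2:u}
drop 6:r onto {5:q}
drop 7:q onto {6:r}
drop 8:r onto {7:q}
ground layer = {0:u}
drop-orders for the pieces not yet dropped (sum over which currently-grounded one goes next):
  1 to go: {4} 1  {8} 1
  2 to go: {3,4} 1  {4,8} 2  {7,8} 1
  3 to go: {3,4,8} 3  {4,7,8} 3  {6,7,8} 1
  4 to go: {3,4,7,8} 6  {4,6,7,8} 4  {5,6,7,8} 1
  5 to go: {3,4,6,7,8} 10  {4,5,6,7,8} 5
  6 to go: {3,4,5,6,7,8} 15
  7 to go: {2,3,4,5,6,7,8} 15
  if 0:u drops first: 15 orders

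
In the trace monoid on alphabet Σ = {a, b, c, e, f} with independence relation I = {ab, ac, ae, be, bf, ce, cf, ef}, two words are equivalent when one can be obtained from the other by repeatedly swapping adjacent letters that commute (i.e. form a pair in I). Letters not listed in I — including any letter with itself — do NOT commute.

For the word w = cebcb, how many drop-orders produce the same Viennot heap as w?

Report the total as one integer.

5

#0=c has no predecessor
#1=e has no predecessor
#2=b depends on [0:c]
#3=c depends on [2:b]
#4=b depends on [3:c]
sources: [0:c, 1:e]
N(rest) = Σ N(rest − s) over sources s of rest; N(one piece) = 1:
  size 1 → [1]=1  [4]=1
  size 2 → [1,4]=2  [3,4]=1
  size 3 → [1,3,4]=3  [2,3,4]=1
  first=0(c) contributes 4
  first=1(e) contributes 1
|[w]| = 5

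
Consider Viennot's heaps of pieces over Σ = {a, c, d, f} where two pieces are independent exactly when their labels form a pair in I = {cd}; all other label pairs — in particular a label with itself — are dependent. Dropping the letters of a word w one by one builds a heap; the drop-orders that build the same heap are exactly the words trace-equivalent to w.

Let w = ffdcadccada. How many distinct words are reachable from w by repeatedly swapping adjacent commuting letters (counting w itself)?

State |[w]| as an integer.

6

piece 0:f — minimal
piece 1:f rests on {0:f}
piece 2:d rests on {1:f}
piece 3:c rests on {1:f}
piece 4:a rests on {2:d, 3:c}
piece 5:d rests on {4:a}
piece 6:c rests on {4:a}
piece 7:c rests on {6:c}
piece 8:a rests on {5:d, 7:c}
piece 9:d rests on {8:a}
piece 10:a rests on {9:d}
minimal pieces: {0:f}
ways to finish when only these pieces remain (= sum over removing one remaining piece with nothing left below it):
  1 left: {10}→1
  2 left: {9,10}→1
  3 left: {8,9,10}→1
  4 left: {5,8,9,10}→1  {7,8,9,10}→1
  5 left: {5,7,8,9,10}→2  {6,7,8,9,10}→1
  6 left: {5,6,7,8,9,10}→3
  7 left: {4,5,6,7,8,9,10}→3
  8 left: {2,4,5,6,7,8,9,10}→3  {3,4,5,6,7,8,9,10}→3
  9 left: {2,3,4,5,6,7,8,9,10}→6
  placing 0:f first → 6 extensions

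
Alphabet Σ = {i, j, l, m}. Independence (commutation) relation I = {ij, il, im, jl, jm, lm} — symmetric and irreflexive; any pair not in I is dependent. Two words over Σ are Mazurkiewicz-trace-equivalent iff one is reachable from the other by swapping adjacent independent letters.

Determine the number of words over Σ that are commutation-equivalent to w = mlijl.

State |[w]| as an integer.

60

#0=m has no predecessor
#1=l has no predecessor
#2=i has no predecessor
#3=j has no predecessor
#4=l depends on [1:l]
sources: [0:m, 1:l, 2:i, 3:j]
N(rest) = Σ N(rest − s) over sources s of rest; N(one piece) = 1:
  size 1 → [0]=1  [2]=1  [3]=1  [4]=1
  size 2 → [0,2]=2  [0,3]=2  [0,4]=2  [1,4]=1  [2,3]=2  [2,4]=2  [3,4]=2
  size 3 → [0,1,4]=3  [0,2,3]=6  [0,2,4]=6  [0,3,4]=6  [1,2,4]=3  [1,3,4]=3  [2,3,4]=6
  first=0(m) contributes 12
  first=1(l) contributes 24
  first=2(i) contributes 12
  first=3(j) contributes 12
|[w]| = 60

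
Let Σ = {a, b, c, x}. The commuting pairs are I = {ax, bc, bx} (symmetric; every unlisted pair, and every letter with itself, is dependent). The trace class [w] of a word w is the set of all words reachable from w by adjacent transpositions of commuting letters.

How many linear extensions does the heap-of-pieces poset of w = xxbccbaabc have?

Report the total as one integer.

drop 0:x onto floor
drop 1:x onto {0:x}
drop 2:b onto floor
drop 3:c onto {1:x}
drop 4:c onto {3:c}
drop 5:b onto {2:b}
drop 6:a onto {4:c, 5:b}
drop 7:a onto {6:a}
drop 8:b onto {7:a}
drop 9:c onto {7:a}
ground layer = {0:x, 2:b}
drop-orders for the pieces not yet dropped (sum over which currently-grounded one goes next):
  1 to go: {8} 1  {9} 1
  2 to go: {8,9} 2
  3 to go: {7,8,9} 2
  4 to go: {6,7,8,9} 2
  5 to go: {4,6,7,8,9} 2  {5,6,7,8,9} 2
  6 to go: {2,5,6,7,8,9} 2  {3,4,6,7,8,9} 2  {4,5,6,7,8,9} 4
  7 to go: {1,3,4,6,7,8,9} 2  {2,4,5,6,7,8,9} 6  {3,4,5,6,7,8,9} 6
  8 to go: {0,1,3,4,6,7,8,9} 2  {1,3,4,5,6,7,8,9} 8  {2,3,4,5,6,7,8,9} 12
  if 0:x drops first: 20 orders
  if 2:b drops first: 10 orders
heap linearizations: 30

30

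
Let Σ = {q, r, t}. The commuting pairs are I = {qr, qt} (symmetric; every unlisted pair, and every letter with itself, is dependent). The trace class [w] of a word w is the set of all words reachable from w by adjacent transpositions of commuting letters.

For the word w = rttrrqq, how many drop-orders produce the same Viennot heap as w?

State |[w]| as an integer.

21

piece 0:r — minimal
piece 1:t rests on {0:r}
piece 2:t rests on {1:t}
piece 3:r rests on {2:t}
piece 4:r rests on {3:r}
piece 5:q — minimal
piece 6:q rests on {5:q}
minimal pieces: {0:r, 5:q}
ways to finish when only these pieces remain (= sum over removing one remaining piece with nothing left below it):
  1 left: {4}→1  {6}→1
  2 left: {3,4}→1  {4,6}→2  {5,6}→1
  3 left: {2,3,4}→1  {3,4,6}→3  {4,5,6}→3
  4 left: {1,2,3,4}→1  {2,3,4,6}→4  {3,4,5,6}→6
  5 left: {0,1,2,3,4}→1  {1,2,3,4,6}→5  {2,3,4,5,6}→10
  placing 0:r first → 15 extensions
  placing 5:q first → 6 extensions
total linear extensions = 21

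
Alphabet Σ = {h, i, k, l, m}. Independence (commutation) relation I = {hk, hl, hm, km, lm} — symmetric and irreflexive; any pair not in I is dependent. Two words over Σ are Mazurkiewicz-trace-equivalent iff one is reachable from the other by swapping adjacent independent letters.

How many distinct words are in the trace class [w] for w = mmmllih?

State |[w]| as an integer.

0(m) covers ∅
1(m) covers 0:m
2(m) covers 1:m
3(l) covers ∅
4(l) covers 3:l
5(i) covers 2:m, 4:l
6(h) covers 5:i
floor of heap: 0:m, 3:l
completions by unplaced set U, small U first (add the entries for U minus each lowest piece of U):
  |U|=1: {6}:1
  |U|=2: {5,6}:1
  |U|=3: {2,5,6}:1  {4,5,6}:1
  |U|=4: {1,2,5,6}:1  {2,4,5,6}:2  {3,4,5,6}:1
  |U|=5: {0,1,2,5,6}:1  {1,2,4,5,6}:3  {2,3,4,5,6}:3
  start at 0(m): 6
  start at 3(l): 4
sum over floor = 10

10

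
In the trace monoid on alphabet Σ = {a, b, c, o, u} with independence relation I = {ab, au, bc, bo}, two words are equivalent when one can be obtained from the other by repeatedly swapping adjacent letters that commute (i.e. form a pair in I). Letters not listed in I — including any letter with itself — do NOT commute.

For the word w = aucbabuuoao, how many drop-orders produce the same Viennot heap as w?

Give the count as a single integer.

0(a) covers ∅
1(u) covers ∅
2(c) covers 0:a, 1:u
3(b) covers 1:u
4(a) covers 2:c
5(b) covers 3:b
6(u) covers 2:c, 5:b
7(u) covers 6:u
8(o) covers 4:a, 7:u
9(a) covers 8:o
10(o) covers 9:a
floor of heap: 0:a, 1:u
completions by unplaced set U, small U first (add the entries for U minus each lowest piece of U):
  |U|=1: {10}:1
  |U|=2: {9,10}:1
  |U|=3: {8,9,10}:1
  |U|=4: {4,8,9,10}:1  {7,8,9,10}:1
  |U|=5: {4,7,8,9,10}:2  {6,7,8,9,10}:1
  |U|=6: {4,6,7,8,9,10}:3  {5,6,7,8,9,10}:1
  |U|=7: {2,4,6,7,8,9,10}:3  {3,5,6,7,8,9,10}:1  {4,5,6,7,8,9,10}:4
  |U|=8: {0,2,4,6,7,8,9,10}:3  {2,4,5,6,7,8,9,10}:7  {3,4,5,6,7,8,9,10}:5
  |U|=9: {0,2,4,5,6,7,8,9,10}:10  {2,3,4,5,6,7,8,9,10}:12
  start at 0(a): 12
  start at 1(u): 22
sum over floor = 34

34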